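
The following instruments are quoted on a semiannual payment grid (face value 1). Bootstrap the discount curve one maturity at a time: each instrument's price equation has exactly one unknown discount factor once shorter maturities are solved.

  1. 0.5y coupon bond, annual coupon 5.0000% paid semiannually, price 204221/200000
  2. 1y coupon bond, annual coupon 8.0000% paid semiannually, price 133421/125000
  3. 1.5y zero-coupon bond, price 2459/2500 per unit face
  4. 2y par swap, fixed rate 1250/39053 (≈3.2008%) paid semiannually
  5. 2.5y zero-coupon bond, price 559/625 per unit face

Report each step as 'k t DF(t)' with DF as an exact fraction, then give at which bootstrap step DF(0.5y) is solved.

step 1 [0.5y] bond c/2=1/40: DF=(204221/200000 − 1/40·(0))/(1+1/40) = 4981/5000 ≈ 0.996200
step 2 [1y] bond c/2=1/25: DF=(133421/125000 − 1/25·(0.996200))/(1+1/25) = 247/250 ≈ 0.988000
step 3 [1.5y] zero: DF = P = 2459/2500 ≈ 0.983600
step 4 [2y] swap r/2=625/39053: DF=(1 − 625/39053·(0.996200+0.988000+0.983600))/(1+625/39053) = 15/16 ≈ 0.937500
step 5 [2.5y] zero: DF = P = 559/625 ≈ 0.894400

1 1/2 4981/5000
2 1 247/250
3 3/2 2459/2500
4 2 15/16
5 5/2 559/625
DF(0.5y) is solved at step 1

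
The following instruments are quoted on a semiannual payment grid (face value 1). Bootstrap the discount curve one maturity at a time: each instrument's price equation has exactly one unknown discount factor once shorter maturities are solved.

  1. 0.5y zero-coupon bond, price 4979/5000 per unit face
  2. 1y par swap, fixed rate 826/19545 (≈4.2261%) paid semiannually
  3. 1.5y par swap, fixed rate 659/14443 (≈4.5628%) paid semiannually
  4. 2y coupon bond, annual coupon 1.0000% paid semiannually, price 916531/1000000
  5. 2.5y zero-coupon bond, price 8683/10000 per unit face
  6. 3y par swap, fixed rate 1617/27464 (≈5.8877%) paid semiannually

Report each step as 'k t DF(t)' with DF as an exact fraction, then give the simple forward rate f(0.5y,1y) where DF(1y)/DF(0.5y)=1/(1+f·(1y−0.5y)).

1 1/2 4979/5000
2 1 9587/10000
3 3/2 9341/10000
4 2 561/625
5 5/2 8683/10000
6 3 8383/10000
f(0.5y,1y) = ((4979/5000)/(9587/10000) − 1)/(1/2) = 742/9587 ≈ 7.7396%

step 1 [0.5y] zero: DF = P = 4979/5000 ≈ 0.995800
step 2 [1y] swap r/2=413/19545: DF=(1 − 413/19545·(0.995800))/(1+413/19545) = 9587/10000 ≈ 0.958700
step 3 [1.5y] swap r/2=659/28886: DF=(1 − 659/28886·(0.995800+0.958700))/(1+659/28886) = 9341/10000 ≈ 0.934100
step 4 [2y] bond c/2=1/200: DF=(916531/1000000 − 1/200·(0.995800+0.958700+0.934100))/(1+1/200) = 561/625 ≈ 0.897600
step 5 [2.5y] zero: DF = P = 8683/10000 ≈ 0.868300
step 6 [3y] swap r/2=1617/54928: DF=(1 − 1617/54928·(0.995800+0.958700+0.934100+0.897600+0.868300))/(1+1617/54928) = 8383/10000 ≈ 0.838300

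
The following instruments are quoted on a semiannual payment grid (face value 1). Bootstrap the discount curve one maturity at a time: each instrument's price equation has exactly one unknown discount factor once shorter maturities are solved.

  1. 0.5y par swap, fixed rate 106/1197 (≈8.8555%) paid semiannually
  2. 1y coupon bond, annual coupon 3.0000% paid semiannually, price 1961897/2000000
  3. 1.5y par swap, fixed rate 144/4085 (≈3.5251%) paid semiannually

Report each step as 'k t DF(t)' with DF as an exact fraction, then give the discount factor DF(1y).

1 1/2 1197/1250
2 1 9523/10000
3 3/2 1187/1250
DF(1y) = 9523/10000 ≈ 0.952300

step 1 [0.5y] swap r/2=53/1197: DF=(1 − 53/1197·(0))/(1+53/1197) = 1197/1250 ≈ 0.957600
step 2 [1y] bond c/2=3/200: DF=(1961897/2000000 − 3/200·(0.957600))/(1+3/200) = 9523/10000 ≈ 0.952300
step 3 [1.5y] swap r/2=72/4085: DF=(1 − 72/4085·(0.957600+0.952300))/(1+72/4085) = 1187/1250 ≈ 0.949600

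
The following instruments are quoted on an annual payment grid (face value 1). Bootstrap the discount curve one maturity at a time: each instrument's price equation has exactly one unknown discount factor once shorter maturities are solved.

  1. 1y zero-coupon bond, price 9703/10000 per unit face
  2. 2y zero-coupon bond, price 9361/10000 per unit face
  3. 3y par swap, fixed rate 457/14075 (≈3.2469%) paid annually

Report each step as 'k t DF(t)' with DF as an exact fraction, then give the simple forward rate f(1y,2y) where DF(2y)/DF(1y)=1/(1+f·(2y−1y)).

1 1 9703/10000
2 2 9361/10000
3 3 4543/5000
f(1y,2y) = ((9703/10000)/(9361/10000) − 1)/(1) = 342/9361 ≈ 3.6535%

step 1 [1y] zero: DF = P = 9703/10000 ≈ 0.970300
step 2 [2y] zero: DF = P = 9361/10000 ≈ 0.936100
step 3 [3y] swap r/1=457/14075: DF=(1 − 457/14075·(0.970300+0.936100))/(1+457/14075) = 4543/5000 ≈ 0.908600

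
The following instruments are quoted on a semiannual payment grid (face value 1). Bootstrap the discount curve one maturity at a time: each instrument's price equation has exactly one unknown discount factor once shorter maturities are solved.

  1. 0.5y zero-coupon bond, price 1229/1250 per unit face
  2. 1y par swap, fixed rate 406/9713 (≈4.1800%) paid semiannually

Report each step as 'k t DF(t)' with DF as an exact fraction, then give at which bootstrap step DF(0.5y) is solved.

step 1 [0.5y] zero: DF = P = 1229/1250 ≈ 0.983200
step 2 [1y] swap r/2=203/9713: DF=(1 − 203/9713·(0.983200))/(1+203/9713) = 4797/5000 ≈ 0.959400

1 1/2 1229/1250
2 1 4797/5000
DF(0.5y) is solved at step 1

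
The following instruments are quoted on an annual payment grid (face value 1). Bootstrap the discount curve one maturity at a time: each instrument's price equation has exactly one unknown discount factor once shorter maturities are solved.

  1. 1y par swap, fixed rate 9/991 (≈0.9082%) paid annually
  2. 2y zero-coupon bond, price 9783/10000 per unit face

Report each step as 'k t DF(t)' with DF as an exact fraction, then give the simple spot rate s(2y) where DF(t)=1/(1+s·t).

1 1 991/1000
2 2 9783/10000
s(2y) = (1/(9783/10000) − 1)/(2) = 217/19566 ≈ 1.1091%

step 1 [1y] swap r/1=9/991: DF=(1 − 9/991·(0))/(1+9/991) = 991/1000 ≈ 0.991000
step 2 [2y] zero: DF = P = 9783/10000 ≈ 0.978300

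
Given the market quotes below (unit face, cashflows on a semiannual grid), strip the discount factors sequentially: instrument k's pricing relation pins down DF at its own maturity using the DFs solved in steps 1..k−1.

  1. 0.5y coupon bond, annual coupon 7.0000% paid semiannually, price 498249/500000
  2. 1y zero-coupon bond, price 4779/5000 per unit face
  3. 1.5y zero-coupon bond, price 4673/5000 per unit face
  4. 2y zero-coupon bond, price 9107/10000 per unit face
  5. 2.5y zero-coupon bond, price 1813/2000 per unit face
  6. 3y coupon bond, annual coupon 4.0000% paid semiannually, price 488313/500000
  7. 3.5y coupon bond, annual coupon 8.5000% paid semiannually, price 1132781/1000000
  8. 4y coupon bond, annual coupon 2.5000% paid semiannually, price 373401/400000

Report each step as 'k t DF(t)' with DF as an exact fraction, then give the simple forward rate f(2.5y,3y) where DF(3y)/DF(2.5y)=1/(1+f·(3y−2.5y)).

1 1/2 2407/2500
2 1 4779/5000
3 3/2 4673/5000
4 2 9107/10000
5 5/2 1813/2000
6 3 8659/10000
7 7/2 8609/10000
8 4 843/1000
f(2.5y,3y) = ((1813/2000)/(8659/10000) − 1)/(1/2) = 116/1237 ≈ 9.3775%

step 1 [0.5y] bond c/2=7/200: DF=(498249/500000 − 7/200·(0))/(1+7/200) = 2407/2500 ≈ 0.962800
step 2 [1y] zero: DF = P = 4779/5000 ≈ 0.955800
step 3 [1.5y] zero: DF = P = 4673/5000 ≈ 0.934600
step 4 [2y] zero: DF = P = 9107/10000 ≈ 0.910700
step 5 [2.5y] zero: DF = P = 1813/2000 ≈ 0.906500
step 6 [3y] bond c/2=1/50: DF=(488313/500000 − 1/50·(0.962800+0.955800+0.934600+0.910700+0.906500))/(1+1/50) = 8659/10000 ≈ 0.865900
step 7 [3.5y] bond c/2=17/400: DF=(1132781/1000000 − 17/400·(0.962800+0.955800+0.934600+0.910700+0.906500+0.865900))/(1+17/400) = 8609/10000 ≈ 0.860900
step 8 [4y] bond c/2=1/80: DF=(373401/400000 − 1/80·(0.962800+0.955800+0.934600+0.910700+0.906500+0.865900+0.860900))/(1+1/80) = 843/1000 ≈ 0.843000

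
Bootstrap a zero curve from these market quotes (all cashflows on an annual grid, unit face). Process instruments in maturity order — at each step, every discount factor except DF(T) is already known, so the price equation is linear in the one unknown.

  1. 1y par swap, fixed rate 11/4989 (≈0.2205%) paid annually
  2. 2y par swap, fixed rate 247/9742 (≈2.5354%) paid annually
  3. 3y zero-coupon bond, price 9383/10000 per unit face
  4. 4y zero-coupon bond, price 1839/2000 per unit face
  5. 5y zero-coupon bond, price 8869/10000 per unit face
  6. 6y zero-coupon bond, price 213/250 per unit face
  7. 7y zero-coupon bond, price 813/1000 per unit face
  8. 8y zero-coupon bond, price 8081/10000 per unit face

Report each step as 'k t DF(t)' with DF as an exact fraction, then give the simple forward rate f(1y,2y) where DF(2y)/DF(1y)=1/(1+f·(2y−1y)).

1 1 4989/5000
2 2 4753/5000
3 3 9383/10000
4 4 1839/2000
5 5 8869/10000
6 6 213/250
7 7 813/1000
8 8 8081/10000
f(1y,2y) = ((4989/5000)/(4753/5000) − 1)/(1) = 236/4753 ≈ 4.9653%

step 1 [1y] swap r/1=11/4989: DF=(1 − 11/4989·(0))/(1+11/4989) = 4989/5000 ≈ 0.997800
step 2 [2y] swap r/1=247/9742: DF=(1 − 247/9742·(0.997800))/(1+247/9742) = 4753/5000 ≈ 0.950600
step 3 [3y] zero: DF = P = 9383/10000 ≈ 0.938300
step 4 [4y] zero: DF = P = 1839/2000 ≈ 0.919500
step 5 [5y] zero: DF = P = 8869/10000 ≈ 0.886900
step 6 [6y] zero: DF = P = 213/250 ≈ 0.852000
step 7 [7y] zero: DF = P = 813/1000 ≈ 0.813000
step 8 [8y] zero: DF = P = 8081/10000 ≈ 0.808100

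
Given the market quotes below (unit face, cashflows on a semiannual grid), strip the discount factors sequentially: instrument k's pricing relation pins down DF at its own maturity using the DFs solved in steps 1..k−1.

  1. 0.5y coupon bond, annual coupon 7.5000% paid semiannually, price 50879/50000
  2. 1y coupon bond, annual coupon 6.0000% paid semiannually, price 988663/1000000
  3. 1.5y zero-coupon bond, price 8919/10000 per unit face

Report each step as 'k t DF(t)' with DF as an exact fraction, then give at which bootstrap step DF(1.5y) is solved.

1 1/2 613/625
2 1 9313/10000
3 3/2 8919/10000
DF(1.5y) is solved at step 3

step 1 [0.5y] bond c/2=3/80: DF=(50879/50000 − 3/80·(0))/(1+3/80) = 613/625 ≈ 0.980800
step 2 [1y] bond c/2=3/100: DF=(988663/1000000 − 3/100·(0.980800))/(1+3/100) = 9313/10000 ≈ 0.931300
step 3 [1.5y] zero: DF = P = 8919/10000 ≈ 0.891900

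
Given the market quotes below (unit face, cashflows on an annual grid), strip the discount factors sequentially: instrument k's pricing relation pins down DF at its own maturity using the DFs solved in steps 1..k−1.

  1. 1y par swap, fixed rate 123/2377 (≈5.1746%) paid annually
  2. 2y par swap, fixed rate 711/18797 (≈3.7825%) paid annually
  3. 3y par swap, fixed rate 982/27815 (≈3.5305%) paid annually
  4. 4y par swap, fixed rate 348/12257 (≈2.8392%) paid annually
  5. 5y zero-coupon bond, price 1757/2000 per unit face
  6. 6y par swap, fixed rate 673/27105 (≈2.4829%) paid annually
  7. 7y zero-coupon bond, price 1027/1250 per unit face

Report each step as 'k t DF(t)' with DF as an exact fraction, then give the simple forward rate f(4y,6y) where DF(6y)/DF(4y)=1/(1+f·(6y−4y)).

1 1 2377/2500
2 2 9289/10000
3 3 4509/5000
4 4 2239/2500
5 5 1757/2000
6 6 4327/5000
7 7 1027/1250
f(4y,6y) = ((2239/2500)/(4327/5000) − 1)/(2) = 151/8654 ≈ 1.7449%

step 1 [1y] swap r/1=123/2377: DF=(1 − 123/2377·(0))/(1+123/2377) = 2377/2500 ≈ 0.950800
step 2 [2y] swap r/1=711/18797: DF=(1 − 711/18797·(0.950800))/(1+711/18797) = 9289/10000 ≈ 0.928900
step 3 [3y] swap r/1=982/27815: DF=(1 − 982/27815·(0.950800+0.928900))/(1+982/27815) = 4509/5000 ≈ 0.901800
step 4 [4y] swap r/1=348/12257: DF=(1 − 348/12257·(0.950800+0.928900+0.901800))/(1+348/12257) = 2239/2500 ≈ 0.895600
step 5 [5y] zero: DF = P = 1757/2000 ≈ 0.878500
step 6 [6y] swap r/1=673/27105: DF=(1 − 673/27105·(0.950800+0.928900+0.901800+0.895600+0.878500))/(1+673/27105) = 4327/5000 ≈ 0.865400
step 7 [7y] zero: DF = P = 1027/1250 ≈ 0.821600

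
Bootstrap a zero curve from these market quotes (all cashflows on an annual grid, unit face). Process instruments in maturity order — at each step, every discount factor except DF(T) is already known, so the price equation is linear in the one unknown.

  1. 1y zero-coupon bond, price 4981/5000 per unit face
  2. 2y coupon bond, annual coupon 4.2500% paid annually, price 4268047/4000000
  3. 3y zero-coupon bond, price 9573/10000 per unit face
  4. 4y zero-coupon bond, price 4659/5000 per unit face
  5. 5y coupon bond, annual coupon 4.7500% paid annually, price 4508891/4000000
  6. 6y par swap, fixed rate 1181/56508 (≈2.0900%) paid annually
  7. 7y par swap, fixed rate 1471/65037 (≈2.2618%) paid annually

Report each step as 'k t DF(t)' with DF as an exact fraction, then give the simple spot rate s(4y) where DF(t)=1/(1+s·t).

1 1 4981/5000
2 2 9829/10000
3 3 9573/10000
4 4 4659/5000
5 5 9007/10000
6 6 8819/10000
7 7 8529/10000
s(4y) = (1/(4659/5000) − 1)/(4) = 341/18636 ≈ 1.8298%

step 1 [1y] zero: DF = P = 4981/5000 ≈ 0.996200
step 2 [2y] bond c/1=17/400: DF=(4268047/4000000 − 17/400·(0.996200))/(1+17/400) = 9829/10000 ≈ 0.982900
step 3 [3y] zero: DF = P = 9573/10000 ≈ 0.957300
step 4 [4y] zero: DF = P = 4659/5000 ≈ 0.931800
step 5 [5y] bond c/1=19/400: DF=(4508891/4000000 − 19/400·(0.996200+0.982900+0.957300+0.931800))/(1+19/400) = 9007/10000 ≈ 0.900700
step 6 [6y] swap r/1=1181/56508: DF=(1 − 1181/56508·(0.996200+0.982900+0.957300+0.931800+0.900700))/(1+1181/56508) = 8819/10000 ≈ 0.881900
step 7 [7y] swap r/1=1471/65037: DF=(1 − 1471/65037·(0.996200+0.982900+0.957300+0.931800+0.900700+0.881900))/(1+1471/65037) = 8529/10000 ≈ 0.852900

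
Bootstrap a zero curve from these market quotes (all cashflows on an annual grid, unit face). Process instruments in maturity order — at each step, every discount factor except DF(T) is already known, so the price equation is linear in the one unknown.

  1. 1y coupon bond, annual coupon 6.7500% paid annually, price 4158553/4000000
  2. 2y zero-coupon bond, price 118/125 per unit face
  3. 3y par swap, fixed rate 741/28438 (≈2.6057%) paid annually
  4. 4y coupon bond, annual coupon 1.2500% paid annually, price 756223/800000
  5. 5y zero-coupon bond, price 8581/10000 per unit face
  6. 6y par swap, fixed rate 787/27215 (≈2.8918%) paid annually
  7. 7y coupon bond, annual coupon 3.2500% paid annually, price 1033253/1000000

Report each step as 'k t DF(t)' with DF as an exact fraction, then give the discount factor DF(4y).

1 1 9739/10000
2 2 118/125
3 3 9259/10000
4 4 1797/2000
5 5 8581/10000
6 6 4213/5000
7 7 4147/5000
DF(4y) = 1797/2000 ≈ 0.898500

step 1 [1y] bond c/1=27/400: DF=(4158553/4000000 − 27/400·(0))/(1+27/400) = 9739/10000 ≈ 0.973900
step 2 [2y] zero: DF = P = 118/125 ≈ 0.944000
step 3 [3y] swap r/1=741/28438: DF=(1 − 741/28438·(0.973900+0.944000))/(1+741/28438) = 9259/10000 ≈ 0.925900
step 4 [4y] bond c/1=1/80: DF=(756223/800000 − 1/80·(0.973900+0.944000+0.925900))/(1+1/80) = 1797/2000 ≈ 0.898500
step 5 [5y] zero: DF = P = 8581/10000 ≈ 0.858100
step 6 [6y] swap r/1=787/27215: DF=(1 − 787/27215·(0.973900+0.944000+0.925900+0.898500+0.858100))/(1+787/27215) = 4213/5000 ≈ 0.842600
step 7 [7y] bond c/1=13/400: DF=(1033253/1000000 − 13/400·(0.973900+0.944000+0.925900+0.898500+0.858100+0.842600))/(1+13/400) = 4147/5000 ≈ 0.829400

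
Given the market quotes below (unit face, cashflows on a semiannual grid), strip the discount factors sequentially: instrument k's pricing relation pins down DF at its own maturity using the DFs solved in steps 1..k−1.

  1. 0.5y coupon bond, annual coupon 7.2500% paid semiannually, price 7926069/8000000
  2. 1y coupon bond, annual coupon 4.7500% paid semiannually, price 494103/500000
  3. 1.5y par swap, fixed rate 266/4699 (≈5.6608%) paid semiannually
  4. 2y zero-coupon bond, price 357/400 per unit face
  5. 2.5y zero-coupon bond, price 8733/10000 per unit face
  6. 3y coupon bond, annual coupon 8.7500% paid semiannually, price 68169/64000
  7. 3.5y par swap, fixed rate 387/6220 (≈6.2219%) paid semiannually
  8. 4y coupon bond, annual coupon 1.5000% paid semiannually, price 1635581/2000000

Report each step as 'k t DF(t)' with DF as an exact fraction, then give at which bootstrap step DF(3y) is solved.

step 1 [0.5y] bond c/2=29/800: DF=(7926069/8000000 − 29/800·(0))/(1+29/800) = 9561/10000 ≈ 0.956100
step 2 [1y] bond c/2=19/800: DF=(494103/500000 − 19/800·(0.956100))/(1+19/800) = 9431/10000 ≈ 0.943100
step 3 [1.5y] swap r/2=133/4699: DF=(1 − 133/4699·(0.956100+0.943100))/(1+133/4699) = 4601/5000 ≈ 0.920200
step 4 [2y] zero: DF = P = 357/400 ≈ 0.892500
step 5 [2.5y] zero: DF = P = 8733/10000 ≈ 0.873300
step 6 [3y] bond c/2=7/160: DF=(68169/64000 − 7/160·(0.956100+0.943100+0.920200+0.892500+0.873300))/(1+7/160) = 8283/10000 ≈ 0.828300
step 7 [3.5y] swap r/2=387/12440: DF=(1 − 387/12440·(0.956100+0.943100+0.920200+0.892500+0.873300+0.828300))/(1+387/12440) = 1613/2000 ≈ 0.806500
step 8 [4y] bond c/2=3/400: DF=(1635581/2000000 − 3/400·(0.956100+0.943100+0.920200+0.892500+0.873300+0.828300+0.806500))/(1+3/400) = 3827/5000 ≈ 0.765400

1 1/2 9561/10000
2 1 9431/10000
3 3/2 4601/5000
4 2 357/400
5 5/2 8733/10000
6 3 8283/10000
7 7/2 1613/2000
8 4 3827/5000
DF(3y) is solved at step 6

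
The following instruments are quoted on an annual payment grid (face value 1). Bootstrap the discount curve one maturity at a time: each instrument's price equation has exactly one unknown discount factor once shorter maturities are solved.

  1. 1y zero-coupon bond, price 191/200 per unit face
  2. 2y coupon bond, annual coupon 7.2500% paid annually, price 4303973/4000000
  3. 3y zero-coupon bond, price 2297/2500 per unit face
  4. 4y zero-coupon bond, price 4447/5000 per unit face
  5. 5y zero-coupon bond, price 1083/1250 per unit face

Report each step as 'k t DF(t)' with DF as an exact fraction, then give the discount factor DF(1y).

step 1 [1y] zero: DF = P = 191/200 ≈ 0.955000
step 2 [2y] bond c/1=29/400: DF=(4303973/4000000 − 29/400·(0.955000))/(1+29/400) = 9387/10000 ≈ 0.938700
step 3 [3y] zero: DF = P = 2297/2500 ≈ 0.918800
step 4 [4y] zero: DF = P = 4447/5000 ≈ 0.889400
step 5 [5y] zero: DF = P = 1083/1250 ≈ 0.866400

1 1 191/200
2 2 9387/10000
3 3 2297/2500
4 4 4447/5000
5 5 1083/1250
DF(1y) = 191/200 ≈ 0.955000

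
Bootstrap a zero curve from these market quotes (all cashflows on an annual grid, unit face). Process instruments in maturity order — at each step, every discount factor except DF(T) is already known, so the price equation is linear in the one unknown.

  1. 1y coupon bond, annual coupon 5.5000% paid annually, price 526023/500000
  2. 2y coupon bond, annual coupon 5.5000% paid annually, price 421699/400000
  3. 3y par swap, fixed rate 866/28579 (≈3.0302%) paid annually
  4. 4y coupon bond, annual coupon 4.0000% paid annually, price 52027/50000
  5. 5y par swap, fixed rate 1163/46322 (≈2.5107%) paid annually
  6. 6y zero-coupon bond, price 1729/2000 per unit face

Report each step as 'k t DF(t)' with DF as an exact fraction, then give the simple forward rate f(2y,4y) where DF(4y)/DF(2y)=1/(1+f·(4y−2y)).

1 1 2493/2500
2 2 9473/10000
3 3 4567/5000
4 4 4453/5000
5 5 8837/10000
6 6 1729/2000
f(2y,4y) = ((9473/10000)/(4453/5000) − 1)/(2) = 567/17812 ≈ 3.1832%

step 1 [1y] bond c/1=11/200: DF=(526023/500000 − 11/200·(0))/(1+11/200) = 2493/2500 ≈ 0.997200
step 2 [2y] bond c/1=11/200: DF=(421699/400000 − 11/200·(0.997200))/(1+11/200) = 9473/10000 ≈ 0.947300
step 3 [3y] swap r/1=866/28579: DF=(1 − 866/28579·(0.997200+0.947300))/(1+866/28579) = 4567/5000 ≈ 0.913400
step 4 [4y] bond c/1=1/25: DF=(52027/50000 − 1/25·(0.997200+0.947300+0.913400))/(1+1/25) = 4453/5000 ≈ 0.890600
step 5 [5y] swap r/1=1163/46322: DF=(1 − 1163/46322·(0.997200+0.947300+0.913400+0.890600))/(1+1163/46322) = 8837/10000 ≈ 0.883700
step 6 [6y] zero: DF = P = 1729/2000 ≈ 0.864500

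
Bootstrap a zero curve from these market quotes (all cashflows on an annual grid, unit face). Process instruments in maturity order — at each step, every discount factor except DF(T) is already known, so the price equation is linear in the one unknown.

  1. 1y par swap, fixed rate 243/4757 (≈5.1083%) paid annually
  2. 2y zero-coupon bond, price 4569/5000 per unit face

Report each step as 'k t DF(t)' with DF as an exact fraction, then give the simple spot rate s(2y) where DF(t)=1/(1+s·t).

1 1 4757/5000
2 2 4569/5000
s(2y) = (1/(4569/5000) − 1)/(2) = 431/9138 ≈ 4.7166%

step 1 [1y] swap r/1=243/4757: DF=(1 − 243/4757·(0))/(1+243/4757) = 4757/5000 ≈ 0.951400
step 2 [2y] zero: DF = P = 4569/5000 ≈ 0.913800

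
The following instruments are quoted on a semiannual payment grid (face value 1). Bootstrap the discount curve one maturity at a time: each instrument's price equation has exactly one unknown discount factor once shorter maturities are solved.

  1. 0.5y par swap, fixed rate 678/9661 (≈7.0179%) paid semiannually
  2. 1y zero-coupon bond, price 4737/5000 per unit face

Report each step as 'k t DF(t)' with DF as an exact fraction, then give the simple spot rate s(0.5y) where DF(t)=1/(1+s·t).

step 1 [0.5y] swap r/2=339/9661: DF=(1 − 339/9661·(0))/(1+339/9661) = 9661/10000 ≈ 0.966100
step 2 [1y] zero: DF = P = 4737/5000 ≈ 0.947400

1 1/2 9661/10000
2 1 4737/5000
s(0.5y) = (1/(9661/10000) − 1)/(1/2) = 678/9661 ≈ 7.0179%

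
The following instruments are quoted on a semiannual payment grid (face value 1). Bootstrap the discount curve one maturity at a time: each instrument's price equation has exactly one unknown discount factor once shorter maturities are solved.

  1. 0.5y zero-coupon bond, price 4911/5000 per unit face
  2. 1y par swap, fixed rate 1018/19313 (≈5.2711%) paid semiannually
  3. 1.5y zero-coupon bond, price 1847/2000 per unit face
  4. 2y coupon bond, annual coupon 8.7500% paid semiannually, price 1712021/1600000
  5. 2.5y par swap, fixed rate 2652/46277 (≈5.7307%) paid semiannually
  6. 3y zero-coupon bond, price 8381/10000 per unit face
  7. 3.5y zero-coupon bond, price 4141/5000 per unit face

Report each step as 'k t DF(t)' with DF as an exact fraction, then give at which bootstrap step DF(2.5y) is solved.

1 1/2 4911/5000
2 1 9491/10000
3 3/2 1847/2000
4 2 1811/2000
5 5/2 4337/5000
6 3 8381/10000
7 7/2 4141/5000
DF(2.5y) is solved at step 5

step 1 [0.5y] zero: DF = P = 4911/5000 ≈ 0.982200
step 2 [1y] swap r/2=509/19313: DF=(1 − 509/19313·(0.982200))/(1+509/19313) = 9491/10000 ≈ 0.949100
step 3 [1.5y] zero: DF = P = 1847/2000 ≈ 0.923500
step 4 [2y] bond c/2=7/160: DF=(1712021/1600000 − 7/160·(0.982200+0.949100+0.923500))/(1+7/160) = 1811/2000 ≈ 0.905500
step 5 [2.5y] swap r/2=1326/46277: DF=(1 − 1326/46277·(0.982200+0.949100+0.923500+0.905500))/(1+1326/46277) = 4337/5000 ≈ 0.867400
step 6 [3y] zero: DF = P = 8381/10000 ≈ 0.838100
step 7 [3.5y] zero: DF = P = 4141/5000 ≈ 0.828200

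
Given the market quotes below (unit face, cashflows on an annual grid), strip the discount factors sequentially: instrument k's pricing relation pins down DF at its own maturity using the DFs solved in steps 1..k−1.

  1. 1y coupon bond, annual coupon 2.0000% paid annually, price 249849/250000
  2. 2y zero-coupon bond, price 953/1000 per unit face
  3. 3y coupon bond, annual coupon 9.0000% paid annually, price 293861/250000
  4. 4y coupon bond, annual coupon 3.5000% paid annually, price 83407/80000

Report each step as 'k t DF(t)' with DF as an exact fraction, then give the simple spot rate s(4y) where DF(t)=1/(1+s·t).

step 1 [1y] bond c/1=1/50: DF=(249849/250000 − 1/50·(0))/(1+1/50) = 4899/5000 ≈ 0.979800
step 2 [2y] zero: DF = P = 953/1000 ≈ 0.953000
step 3 [3y] bond c/1=9/100: DF=(293861/250000 − 9/100·(0.979800+0.953000))/(1+9/100) = 2297/2500 ≈ 0.918800
step 4 [4y] bond c/1=7/200: DF=(83407/80000 − 7/200·(0.979800+0.953000+0.918800))/(1+7/200) = 9109/10000 ≈ 0.910900

1 1 4899/5000
2 2 953/1000
3 3 2297/2500
4 4 9109/10000
s(4y) = (1/(9109/10000) − 1)/(4) = 891/36436 ≈ 2.4454%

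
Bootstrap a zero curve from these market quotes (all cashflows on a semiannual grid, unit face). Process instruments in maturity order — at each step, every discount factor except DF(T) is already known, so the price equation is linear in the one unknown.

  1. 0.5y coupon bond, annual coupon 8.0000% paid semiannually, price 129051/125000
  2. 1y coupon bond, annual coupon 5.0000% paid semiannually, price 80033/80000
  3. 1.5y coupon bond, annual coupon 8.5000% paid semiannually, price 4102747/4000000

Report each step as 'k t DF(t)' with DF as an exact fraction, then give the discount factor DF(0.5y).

1 1/2 9927/10000
2 1 4759/5000
3 3/2 4523/5000
DF(0.5y) = 9927/10000 ≈ 0.992700

step 1 [0.5y] bond c/2=1/25: DF=(129051/125000 − 1/25·(0))/(1+1/25) = 9927/10000 ≈ 0.992700
step 2 [1y] bond c/2=1/40: DF=(80033/80000 − 1/40·(0.992700))/(1+1/40) = 4759/5000 ≈ 0.951800
step 3 [1.5y] bond c/2=17/400: DF=(4102747/4000000 − 17/400·(0.992700+0.951800))/(1+17/400) = 4523/5000 ≈ 0.904600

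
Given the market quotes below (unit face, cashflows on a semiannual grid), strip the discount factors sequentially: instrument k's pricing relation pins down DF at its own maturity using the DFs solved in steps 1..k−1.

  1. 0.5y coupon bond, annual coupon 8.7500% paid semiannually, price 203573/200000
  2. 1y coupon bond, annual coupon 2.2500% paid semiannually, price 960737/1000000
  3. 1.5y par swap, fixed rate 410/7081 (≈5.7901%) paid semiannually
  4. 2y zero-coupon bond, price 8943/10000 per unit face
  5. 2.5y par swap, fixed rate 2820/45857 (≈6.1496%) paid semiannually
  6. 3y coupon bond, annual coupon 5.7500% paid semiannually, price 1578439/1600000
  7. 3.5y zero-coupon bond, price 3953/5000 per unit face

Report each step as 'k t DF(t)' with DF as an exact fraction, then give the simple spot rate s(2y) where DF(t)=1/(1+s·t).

1 1/2 1219/1250
2 1 587/625
3 3/2 459/500
4 2 8943/10000
5 5/2 859/1000
6 3 2077/2500
7 7/2 3953/5000
s(2y) = (1/(8943/10000) − 1)/(2) = 1057/17886 ≈ 5.9097%

step 1 [0.5y] bond c/2=7/160: DF=(203573/200000 − 7/160·(0))/(1+7/160) = 1219/1250 ≈ 0.975200
step 2 [1y] bond c/2=9/800: DF=(960737/1000000 − 9/800·(0.975200))/(1+9/800) = 587/625 ≈ 0.939200
step 3 [1.5y] swap r/2=205/7081: DF=(1 − 205/7081·(0.975200+0.939200))/(1+205/7081) = 459/500 ≈ 0.918000
step 4 [2y] zero: DF = P = 8943/10000 ≈ 0.894300
step 5 [2.5y] swap r/2=1410/45857: DF=(1 − 1410/45857·(0.975200+0.939200+0.918000+0.894300))/(1+1410/45857) = 859/1000 ≈ 0.859000
step 6 [3y] bond c/2=23/800: DF=(1578439/1600000 − 23/800·(0.975200+0.939200+0.918000+0.894300+0.859000))/(1+23/800) = 2077/2500 ≈ 0.830800
step 7 [3.5y] zero: DF = P = 3953/5000 ≈ 0.790600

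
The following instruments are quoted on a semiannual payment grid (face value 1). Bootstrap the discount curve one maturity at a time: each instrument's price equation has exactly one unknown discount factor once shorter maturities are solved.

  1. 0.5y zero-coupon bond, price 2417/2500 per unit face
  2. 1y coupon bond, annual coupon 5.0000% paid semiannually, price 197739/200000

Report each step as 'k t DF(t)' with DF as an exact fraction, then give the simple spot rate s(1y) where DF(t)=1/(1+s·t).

1 1/2 2417/2500
2 1 941/1000
s(1y) = (1/(941/1000) − 1)/(1) = 59/941 ≈ 6.2699%

step 1 [0.5y] zero: DF = P = 2417/2500 ≈ 0.966800
step 2 [1y] bond c/2=1/40: DF=(197739/200000 − 1/40·(0.966800))/(1+1/40) = 941/1000 ≈ 0.941000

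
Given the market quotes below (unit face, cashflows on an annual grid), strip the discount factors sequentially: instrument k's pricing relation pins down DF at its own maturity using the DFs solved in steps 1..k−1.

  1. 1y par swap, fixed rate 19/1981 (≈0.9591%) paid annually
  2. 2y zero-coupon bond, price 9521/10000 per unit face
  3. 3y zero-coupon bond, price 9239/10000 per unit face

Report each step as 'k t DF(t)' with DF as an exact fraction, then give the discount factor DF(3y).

1 1 1981/2000
2 2 9521/10000
3 3 9239/10000
DF(3y) = 9239/10000 ≈ 0.923900

step 1 [1y] swap r/1=19/1981: DF=(1 − 19/1981·(0))/(1+19/1981) = 1981/2000 ≈ 0.990500
step 2 [2y] zero: DF = P = 9521/10000 ≈ 0.952100
step 3 [3y] zero: DF = P = 9239/10000 ≈ 0.923900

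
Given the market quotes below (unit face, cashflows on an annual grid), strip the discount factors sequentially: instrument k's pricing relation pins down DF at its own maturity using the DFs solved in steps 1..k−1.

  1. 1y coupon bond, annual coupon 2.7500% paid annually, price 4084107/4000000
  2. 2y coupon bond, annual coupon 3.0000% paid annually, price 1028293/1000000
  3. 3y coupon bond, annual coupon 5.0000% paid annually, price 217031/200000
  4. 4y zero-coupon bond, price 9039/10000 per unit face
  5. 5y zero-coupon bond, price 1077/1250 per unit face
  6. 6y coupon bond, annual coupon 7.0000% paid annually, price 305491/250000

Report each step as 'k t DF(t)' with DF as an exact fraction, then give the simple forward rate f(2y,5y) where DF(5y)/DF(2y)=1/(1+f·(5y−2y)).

step 1 [1y] bond c/1=11/400: DF=(4084107/4000000 − 11/400·(0))/(1+11/400) = 9937/10000 ≈ 0.993700
step 2 [2y] bond c/1=3/100: DF=(1028293/1000000 − 3/100·(0.993700))/(1+3/100) = 4847/5000 ≈ 0.969400
step 3 [3y] bond c/1=1/20: DF=(217031/200000 − 1/20·(0.993700+0.969400))/(1+1/20) = 47/50 ≈ 0.940000
step 4 [4y] zero: DF = P = 9039/10000 ≈ 0.903900
step 5 [5y] zero: DF = P = 1077/1250 ≈ 0.861600
step 6 [6y] bond c/1=7/100: DF=(305491/250000 − 7/100·(0.993700+0.969400+0.940000+0.903900+0.861600))/(1+7/100) = 4183/5000 ≈ 0.836600

1 1 9937/10000
2 2 4847/5000
3 3 47/50
4 4 9039/10000
5 5 1077/1250
6 6 4183/5000
f(2y,5y) = ((4847/5000)/(1077/1250) − 1)/(3) = 539/12924 ≈ 4.1705%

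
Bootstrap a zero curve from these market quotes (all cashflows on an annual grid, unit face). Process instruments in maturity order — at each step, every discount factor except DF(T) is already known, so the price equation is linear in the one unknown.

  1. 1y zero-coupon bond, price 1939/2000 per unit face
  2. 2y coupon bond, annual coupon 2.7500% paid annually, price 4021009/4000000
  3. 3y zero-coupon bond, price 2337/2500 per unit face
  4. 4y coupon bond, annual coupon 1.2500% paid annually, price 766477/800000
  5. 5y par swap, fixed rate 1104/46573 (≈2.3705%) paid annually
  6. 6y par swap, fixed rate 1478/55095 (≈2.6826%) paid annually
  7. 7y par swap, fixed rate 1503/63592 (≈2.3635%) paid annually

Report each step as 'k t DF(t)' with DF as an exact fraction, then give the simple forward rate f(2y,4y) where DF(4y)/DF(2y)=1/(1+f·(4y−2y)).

1 1 1939/2000
2 2 2381/2500
3 3 2337/2500
4 4 911/1000
5 5 556/625
6 6 4261/5000
7 7 8497/10000
f(2y,4y) = ((2381/2500)/(911/1000) − 1)/(2) = 207/9110 ≈ 2.2722%

step 1 [1y] zero: DF = P = 1939/2000 ≈ 0.969500
step 2 [2y] bond c/1=11/400: DF=(4021009/4000000 − 11/400·(0.969500))/(1+11/400) = 2381/2500 ≈ 0.952400
step 3 [3y] zero: DF = P = 2337/2500 ≈ 0.934800
step 4 [4y] bond c/1=1/80: DF=(766477/800000 − 1/80·(0.969500+0.952400+0.934800))/(1+1/80) = 911/1000 ≈ 0.911000
step 5 [5y] swap r/1=1104/46573: DF=(1 − 1104/46573·(0.969500+0.952400+0.934800+0.911000))/(1+1104/46573) = 556/625 ≈ 0.889600
step 6 [6y] swap r/1=1478/55095: DF=(1 − 1478/55095·(0.969500+0.952400+0.934800+0.911000+0.889600))/(1+1478/55095) = 4261/5000 ≈ 0.852200
step 7 [7y] swap r/1=1503/63592: DF=(1 − 1503/63592·(0.969500+0.952400+0.934800+0.911000+0.889600+0.852200))/(1+1503/63592) = 8497/10000 ≈ 0.849700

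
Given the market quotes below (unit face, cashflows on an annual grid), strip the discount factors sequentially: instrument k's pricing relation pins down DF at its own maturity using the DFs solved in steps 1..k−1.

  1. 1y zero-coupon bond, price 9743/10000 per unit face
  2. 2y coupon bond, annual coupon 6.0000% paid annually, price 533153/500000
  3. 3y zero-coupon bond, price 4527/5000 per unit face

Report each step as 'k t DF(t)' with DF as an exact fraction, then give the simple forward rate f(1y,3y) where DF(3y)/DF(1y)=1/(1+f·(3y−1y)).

step 1 [1y] zero: DF = P = 9743/10000 ≈ 0.974300
step 2 [2y] bond c/1=3/50: DF=(533153/500000 − 3/50·(0.974300))/(1+3/50) = 2377/2500 ≈ 0.950800
step 3 [3y] zero: DF = P = 4527/5000 ≈ 0.905400

1 1 9743/10000
2 2 2377/2500
3 3 4527/5000
f(1y,3y) = ((9743/10000)/(4527/5000) − 1)/(2) = 689/18108 ≈ 3.8049%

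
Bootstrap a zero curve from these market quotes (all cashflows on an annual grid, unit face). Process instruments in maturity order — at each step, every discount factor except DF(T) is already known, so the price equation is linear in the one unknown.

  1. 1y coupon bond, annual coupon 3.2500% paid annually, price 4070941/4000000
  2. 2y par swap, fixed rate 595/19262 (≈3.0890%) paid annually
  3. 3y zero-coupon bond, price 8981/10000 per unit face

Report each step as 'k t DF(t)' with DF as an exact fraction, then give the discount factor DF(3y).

1 1 9857/10000
2 2 1881/2000
3 3 8981/10000
DF(3y) = 8981/10000 ≈ 0.898100

step 1 [1y] bond c/1=13/400: DF=(4070941/4000000 − 13/400·(0))/(1+13/400) = 9857/10000 ≈ 0.985700
step 2 [2y] swap r/1=595/19262: DF=(1 − 595/19262·(0.985700))/(1+595/19262) = 1881/2000 ≈ 0.940500
step 3 [3y] zero: DF = P = 8981/10000 ≈ 0.898100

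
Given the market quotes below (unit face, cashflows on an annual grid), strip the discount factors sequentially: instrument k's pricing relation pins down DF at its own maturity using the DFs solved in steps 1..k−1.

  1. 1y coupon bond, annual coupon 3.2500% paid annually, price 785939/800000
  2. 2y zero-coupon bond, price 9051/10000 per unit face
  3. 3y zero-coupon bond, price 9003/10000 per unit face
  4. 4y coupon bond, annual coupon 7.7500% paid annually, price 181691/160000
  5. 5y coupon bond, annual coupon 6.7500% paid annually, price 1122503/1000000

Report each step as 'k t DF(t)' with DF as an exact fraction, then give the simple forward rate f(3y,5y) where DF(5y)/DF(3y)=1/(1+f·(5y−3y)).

step 1 [1y] bond c/1=13/400: DF=(785939/800000 − 13/400·(0))/(1+13/400) = 1903/2000 ≈ 0.951500
step 2 [2y] zero: DF = P = 9051/10000 ≈ 0.905100
step 3 [3y] zero: DF = P = 9003/10000 ≈ 0.900300
step 4 [4y] bond c/1=31/400: DF=(181691/160000 − 31/400·(0.951500+0.905100+0.900300))/(1+31/400) = 2139/2500 ≈ 0.855600
step 5 [5y] bond c/1=27/400: DF=(1122503/1000000 − 27/400·(0.951500+0.905100+0.900300+0.855600))/(1+27/400) = 8231/10000 ≈ 0.823100

1 1 1903/2000
2 2 9051/10000
3 3 9003/10000
4 4 2139/2500
5 5 8231/10000
f(3y,5y) = ((9003/10000)/(8231/10000) − 1)/(2) = 386/8231 ≈ 4.6896%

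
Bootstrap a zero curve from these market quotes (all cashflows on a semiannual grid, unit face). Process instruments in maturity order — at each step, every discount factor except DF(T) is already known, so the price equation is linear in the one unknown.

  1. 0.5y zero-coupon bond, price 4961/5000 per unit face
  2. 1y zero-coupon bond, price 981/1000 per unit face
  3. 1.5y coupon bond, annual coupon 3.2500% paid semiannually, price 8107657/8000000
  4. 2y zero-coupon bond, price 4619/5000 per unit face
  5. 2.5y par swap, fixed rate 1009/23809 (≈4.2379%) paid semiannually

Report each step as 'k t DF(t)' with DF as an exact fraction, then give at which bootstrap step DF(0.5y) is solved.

step 1 [0.5y] zero: DF = P = 4961/5000 ≈ 0.992200
step 2 [1y] zero: DF = P = 981/1000 ≈ 0.981000
step 3 [1.5y] bond c/2=13/800: DF=(8107657/8000000 − 13/800·(0.992200+0.981000))/(1+13/800) = 9657/10000 ≈ 0.965700
step 4 [2y] zero: DF = P = 4619/5000 ≈ 0.923800
step 5 [2.5y] swap r/2=1009/47618: DF=(1 − 1009/47618·(0.992200+0.981000+0.965700+0.923800))/(1+1009/47618) = 8991/10000 ≈ 0.899100

1 1/2 4961/5000
2 1 981/1000
3 3/2 9657/10000
4 2 4619/5000
5 5/2 8991/10000
DF(0.5y) is solved at step 1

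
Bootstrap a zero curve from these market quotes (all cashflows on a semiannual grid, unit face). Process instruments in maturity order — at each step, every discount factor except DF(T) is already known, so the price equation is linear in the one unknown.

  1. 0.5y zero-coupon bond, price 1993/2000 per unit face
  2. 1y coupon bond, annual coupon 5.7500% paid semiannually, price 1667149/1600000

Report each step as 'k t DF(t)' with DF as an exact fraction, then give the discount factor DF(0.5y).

step 1 [0.5y] zero: DF = P = 1993/2000 ≈ 0.996500
step 2 [1y] bond c/2=23/800: DF=(1667149/1600000 − 23/800·(0.996500))/(1+23/800) = 197/200 ≈ 0.985000

1 1/2 1993/2000
2 1 197/200
DF(0.5y) = 1993/2000 ≈ 0.996500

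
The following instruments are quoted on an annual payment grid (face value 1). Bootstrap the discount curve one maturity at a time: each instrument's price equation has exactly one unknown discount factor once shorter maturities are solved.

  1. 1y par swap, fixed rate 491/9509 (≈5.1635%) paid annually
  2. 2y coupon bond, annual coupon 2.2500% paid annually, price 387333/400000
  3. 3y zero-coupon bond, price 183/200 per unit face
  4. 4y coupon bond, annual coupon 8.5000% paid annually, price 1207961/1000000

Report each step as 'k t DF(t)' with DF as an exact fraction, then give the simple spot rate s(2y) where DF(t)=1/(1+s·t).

1 1 9509/10000
2 2 9261/10000
3 3 183/200
4 4 4473/5000
s(2y) = (1/(9261/10000) − 1)/(2) = 739/18522 ≈ 3.9898%

step 1 [1y] swap r/1=491/9509: DF=(1 − 491/9509·(0))/(1+491/9509) = 9509/10000 ≈ 0.950900
step 2 [2y] bond c/1=9/400: DF=(387333/400000 − 9/400·(0.950900))/(1+9/400) = 9261/10000 ≈ 0.926100
step 3 [3y] zero: DF = P = 183/200 ≈ 0.915000
step 4 [4y] bond c/1=17/200: DF=(1207961/1000000 − 17/200·(0.950900+0.926100+0.915000))/(1+17/200) = 4473/5000 ≈ 0.894600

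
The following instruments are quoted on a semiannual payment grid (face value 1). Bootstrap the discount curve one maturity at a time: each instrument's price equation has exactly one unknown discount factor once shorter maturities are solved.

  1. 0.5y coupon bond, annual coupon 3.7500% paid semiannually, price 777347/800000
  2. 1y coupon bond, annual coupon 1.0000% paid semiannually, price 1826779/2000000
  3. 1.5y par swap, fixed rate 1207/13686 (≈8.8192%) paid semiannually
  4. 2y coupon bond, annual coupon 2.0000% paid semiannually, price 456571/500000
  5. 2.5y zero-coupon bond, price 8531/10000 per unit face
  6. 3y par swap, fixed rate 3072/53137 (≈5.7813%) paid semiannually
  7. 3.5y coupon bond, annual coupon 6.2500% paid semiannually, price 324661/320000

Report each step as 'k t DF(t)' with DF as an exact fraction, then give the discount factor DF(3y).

1 1/2 4769/5000
2 1 9041/10000
3 3/2 8793/10000
4 2 877/1000
5 5/2 8531/10000
6 3 529/625
7 7/2 2057/2500
DF(3y) = 529/625 ≈ 0.846400

step 1 [0.5y] bond c/2=3/160: DF=(777347/800000 − 3/160·(0))/(1+3/160) = 4769/5000 ≈ 0.953800
step 2 [1y] bond c/2=1/200: DF=(1826779/2000000 − 1/200·(0.953800))/(1+1/200) = 9041/10000 ≈ 0.904100
step 3 [1.5y] swap r/2=1207/27372: DF=(1 − 1207/27372·(0.953800+0.904100))/(1+1207/27372) = 8793/10000 ≈ 0.879300
step 4 [2y] bond c/2=1/100: DF=(456571/500000 − 1/100·(0.953800+0.904100+0.879300))/(1+1/100) = 877/1000 ≈ 0.877000
step 5 [2.5y] zero: DF = P = 8531/10000 ≈ 0.853100
step 6 [3y] swap r/2=1536/53137: DF=(1 − 1536/53137·(0.953800+0.904100+0.879300+0.877000+0.853100))/(1+1536/53137) = 529/625 ≈ 0.846400
step 7 [3.5y] bond c/2=1/32: DF=(324661/320000 − 1/32·(0.953800+0.904100+0.879300+0.877000+0.853100+0.846400))/(1+1/32) = 2057/2500 ≈ 0.822800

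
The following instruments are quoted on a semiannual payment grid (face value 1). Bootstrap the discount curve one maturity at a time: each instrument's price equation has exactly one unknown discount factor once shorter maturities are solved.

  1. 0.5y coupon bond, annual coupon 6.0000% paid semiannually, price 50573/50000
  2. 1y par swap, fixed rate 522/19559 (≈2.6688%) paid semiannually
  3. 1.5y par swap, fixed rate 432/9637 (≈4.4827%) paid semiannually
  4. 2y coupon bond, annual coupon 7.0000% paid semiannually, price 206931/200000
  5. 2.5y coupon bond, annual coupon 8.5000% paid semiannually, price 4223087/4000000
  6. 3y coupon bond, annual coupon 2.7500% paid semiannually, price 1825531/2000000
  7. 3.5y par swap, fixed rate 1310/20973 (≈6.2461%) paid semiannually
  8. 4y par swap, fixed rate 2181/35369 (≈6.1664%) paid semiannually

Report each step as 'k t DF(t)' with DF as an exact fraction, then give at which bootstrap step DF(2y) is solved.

1 1/2 491/500
2 1 9739/10000
3 3/2 1169/1250
4 2 9019/10000
5 5/2 8581/10000
6 3 8373/10000
7 7/2 1607/2000
8 4 7819/10000
DF(2y) is solved at step 4

step 1 [0.5y] bond c/2=3/100: DF=(50573/50000 − 3/100·(0))/(1+3/100) = 491/500 ≈ 0.982000
step 2 [1y] swap r/2=261/19559: DF=(1 − 261/19559·(0.982000))/(1+261/19559) = 9739/10000 ≈ 0.973900
step 3 [1.5y] swap r/2=216/9637: DF=(1 − 216/9637·(0.982000+0.973900))/(1+216/9637) = 1169/1250 ≈ 0.935200
step 4 [2y] bond c/2=7/200: DF=(206931/200000 − 7/200·(0.982000+0.973900+0.935200))/(1+7/200) = 9019/10000 ≈ 0.901900
step 5 [2.5y] bond c/2=17/400: DF=(4223087/4000000 − 17/400·(0.982000+0.973900+0.935200+0.901900))/(1+17/400) = 8581/10000 ≈ 0.858100
step 6 [3y] bond c/2=11/800: DF=(1825531/2000000 − 11/800·(0.982000+0.973900+0.935200+0.901900+0.858100))/(1+11/800) = 8373/10000 ≈ 0.837300
step 7 [3.5y] swap r/2=655/20973: DF=(1 − 655/20973·(0.982000+0.973900+0.935200+0.901900+0.858100+0.837300))/(1+655/20973) = 1607/2000 ≈ 0.803500
step 8 [4y] swap r/2=2181/70738: DF=(1 − 2181/70738·(0.982000+0.973900+0.935200+0.901900+0.858100+0.837300+0.803500))/(1+2181/70738) = 7819/10000 ≈ 0.781900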